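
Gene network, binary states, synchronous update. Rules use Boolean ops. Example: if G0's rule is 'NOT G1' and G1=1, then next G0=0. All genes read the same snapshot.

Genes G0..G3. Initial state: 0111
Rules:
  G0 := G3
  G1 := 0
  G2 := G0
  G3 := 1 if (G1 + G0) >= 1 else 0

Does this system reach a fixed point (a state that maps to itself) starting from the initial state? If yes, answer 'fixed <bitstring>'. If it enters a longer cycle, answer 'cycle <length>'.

Step 0: 0111
Step 1: G0=G3=1 G1=0(const) G2=G0=0 G3=(1+0>=1)=1 -> 1001
Step 2: G0=G3=1 G1=0(const) G2=G0=1 G3=(0+1>=1)=1 -> 1011
Step 3: G0=G3=1 G1=0(const) G2=G0=1 G3=(0+1>=1)=1 -> 1011
Fixed point reached at step 2: 1011

Answer: fixed 1011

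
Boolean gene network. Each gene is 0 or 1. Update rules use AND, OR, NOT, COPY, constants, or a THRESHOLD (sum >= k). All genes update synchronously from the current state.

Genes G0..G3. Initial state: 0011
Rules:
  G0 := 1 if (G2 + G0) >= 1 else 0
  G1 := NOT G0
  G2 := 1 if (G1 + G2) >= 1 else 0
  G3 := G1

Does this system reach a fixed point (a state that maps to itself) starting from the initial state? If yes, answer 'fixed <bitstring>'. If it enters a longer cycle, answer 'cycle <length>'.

Step 0: 0011
Step 1: G0=(1+0>=1)=1 G1=NOT G0=NOT 0=1 G2=(0+1>=1)=1 G3=G1=0 -> 1110
Step 2: G0=(1+1>=1)=1 G1=NOT G0=NOT 1=0 G2=(1+1>=1)=1 G3=G1=1 -> 1011
Step 3: G0=(1+1>=1)=1 G1=NOT G0=NOT 1=0 G2=(0+1>=1)=1 G3=G1=0 -> 1010
Step 4: G0=(1+1>=1)=1 G1=NOT G0=NOT 1=0 G2=(0+1>=1)=1 G3=G1=0 -> 1010
Fixed point reached at step 3: 1010

Answer: fixed 1010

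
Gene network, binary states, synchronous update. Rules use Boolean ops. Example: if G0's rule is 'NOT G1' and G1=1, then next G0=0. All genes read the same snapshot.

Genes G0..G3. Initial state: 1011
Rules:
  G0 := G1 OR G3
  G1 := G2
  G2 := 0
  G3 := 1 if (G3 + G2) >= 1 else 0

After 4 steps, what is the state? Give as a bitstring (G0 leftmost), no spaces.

Step 1: G0=G1|G3=0|1=1 G1=G2=1 G2=0(const) G3=(1+1>=1)=1 -> 1101
Step 2: G0=G1|G3=1|1=1 G1=G2=0 G2=0(const) G3=(1+0>=1)=1 -> 1001
Step 3: G0=G1|G3=0|1=1 G1=G2=0 G2=0(const) G3=(1+0>=1)=1 -> 1001
Step 4: G0=G1|G3=0|1=1 G1=G2=0 G2=0(const) G3=(1+0>=1)=1 -> 1001

1001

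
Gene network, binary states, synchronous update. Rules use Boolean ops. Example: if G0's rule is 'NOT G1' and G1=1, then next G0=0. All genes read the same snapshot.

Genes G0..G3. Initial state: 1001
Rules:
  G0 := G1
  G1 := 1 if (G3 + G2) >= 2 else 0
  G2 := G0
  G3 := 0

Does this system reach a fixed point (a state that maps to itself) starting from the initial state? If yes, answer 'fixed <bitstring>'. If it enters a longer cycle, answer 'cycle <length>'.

Answer: fixed 0000

Derivation:
Step 0: 1001
Step 1: G0=G1=0 G1=(1+0>=2)=0 G2=G0=1 G3=0(const) -> 0010
Step 2: G0=G1=0 G1=(0+1>=2)=0 G2=G0=0 G3=0(const) -> 0000
Step 3: G0=G1=0 G1=(0+0>=2)=0 G2=G0=0 G3=0(const) -> 0000
Fixed point reached at step 2: 0000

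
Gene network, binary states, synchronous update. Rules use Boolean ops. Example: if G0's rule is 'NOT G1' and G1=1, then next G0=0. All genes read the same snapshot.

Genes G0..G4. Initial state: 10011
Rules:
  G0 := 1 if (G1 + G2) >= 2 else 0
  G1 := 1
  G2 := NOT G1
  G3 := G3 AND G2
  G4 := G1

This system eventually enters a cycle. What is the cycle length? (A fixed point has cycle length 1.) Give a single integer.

Step 0: 10011
Step 1: G0=(0+0>=2)=0 G1=1(const) G2=NOT G1=NOT 0=1 G3=G3&G2=1&0=0 G4=G1=0 -> 01100
Step 2: G0=(1+1>=2)=1 G1=1(const) G2=NOT G1=NOT 1=0 G3=G3&G2=0&1=0 G4=G1=1 -> 11001
Step 3: G0=(1+0>=2)=0 G1=1(const) G2=NOT G1=NOT 1=0 G3=G3&G2=0&0=0 G4=G1=1 -> 01001
Step 4: G0=(1+0>=2)=0 G1=1(const) G2=NOT G1=NOT 1=0 G3=G3&G2=0&0=0 G4=G1=1 -> 01001
State from step 4 equals state from step 3 -> cycle length 1

Answer: 1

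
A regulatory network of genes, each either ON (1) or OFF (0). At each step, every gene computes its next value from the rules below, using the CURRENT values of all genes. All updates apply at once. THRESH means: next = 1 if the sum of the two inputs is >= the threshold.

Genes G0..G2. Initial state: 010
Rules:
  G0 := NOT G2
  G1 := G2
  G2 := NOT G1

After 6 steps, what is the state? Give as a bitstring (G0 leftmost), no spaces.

Step 1: G0=NOT G2=NOT 0=1 G1=G2=0 G2=NOT G1=NOT 1=0 -> 100
Step 2: G0=NOT G2=NOT 0=1 G1=G2=0 G2=NOT G1=NOT 0=1 -> 101
Step 3: G0=NOT G2=NOT 1=0 G1=G2=1 G2=NOT G1=NOT 0=1 -> 011
Step 4: G0=NOT G2=NOT 1=0 G1=G2=1 G2=NOT G1=NOT 1=0 -> 010
Step 5: G0=NOT G2=NOT 0=1 G1=G2=0 G2=NOT G1=NOT 1=0 -> 100
Step 6: G0=NOT G2=NOT 0=1 G1=G2=0 G2=NOT G1=NOT 0=1 -> 101

101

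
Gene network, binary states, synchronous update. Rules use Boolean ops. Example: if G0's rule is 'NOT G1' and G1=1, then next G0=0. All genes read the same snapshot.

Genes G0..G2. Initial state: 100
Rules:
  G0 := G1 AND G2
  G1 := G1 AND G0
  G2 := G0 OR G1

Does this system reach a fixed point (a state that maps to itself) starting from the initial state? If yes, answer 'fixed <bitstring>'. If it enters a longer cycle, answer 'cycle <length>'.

Step 0: 100
Step 1: G0=G1&G2=0&0=0 G1=G1&G0=0&1=0 G2=G0|G1=1|0=1 -> 001
Step 2: G0=G1&G2=0&1=0 G1=G1&G0=0&0=0 G2=G0|G1=0|0=0 -> 000
Step 3: G0=G1&G2=0&0=0 G1=G1&G0=0&0=0 G2=G0|G1=0|0=0 -> 000
Fixed point reached at step 2: 000

Answer: fixed 000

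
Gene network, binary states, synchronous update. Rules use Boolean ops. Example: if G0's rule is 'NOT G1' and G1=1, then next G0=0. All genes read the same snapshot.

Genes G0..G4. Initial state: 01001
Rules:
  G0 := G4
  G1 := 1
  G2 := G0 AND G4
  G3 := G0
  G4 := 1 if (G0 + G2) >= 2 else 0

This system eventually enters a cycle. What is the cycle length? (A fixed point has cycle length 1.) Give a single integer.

Step 0: 01001
Step 1: G0=G4=1 G1=1(const) G2=G0&G4=0&1=0 G3=G0=0 G4=(0+0>=2)=0 -> 11000
Step 2: G0=G4=0 G1=1(const) G2=G0&G4=1&0=0 G3=G0=1 G4=(1+0>=2)=0 -> 01010
Step 3: G0=G4=0 G1=1(const) G2=G0&G4=0&0=0 G3=G0=0 G4=(0+0>=2)=0 -> 01000
Step 4: G0=G4=0 G1=1(const) G2=G0&G4=0&0=0 G3=G0=0 G4=(0+0>=2)=0 -> 01000
State from step 4 equals state from step 3 -> cycle length 1

Answer: 1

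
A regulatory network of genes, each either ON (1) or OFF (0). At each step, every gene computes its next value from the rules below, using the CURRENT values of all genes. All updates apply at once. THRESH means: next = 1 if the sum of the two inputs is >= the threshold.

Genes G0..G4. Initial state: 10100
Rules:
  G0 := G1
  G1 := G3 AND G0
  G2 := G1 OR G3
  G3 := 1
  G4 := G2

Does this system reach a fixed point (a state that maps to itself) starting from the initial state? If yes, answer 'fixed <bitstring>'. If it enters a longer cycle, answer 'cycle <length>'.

Step 0: 10100
Step 1: G0=G1=0 G1=G3&G0=0&1=0 G2=G1|G3=0|0=0 G3=1(const) G4=G2=1 -> 00011
Step 2: G0=G1=0 G1=G3&G0=1&0=0 G2=G1|G3=0|1=1 G3=1(const) G4=G2=0 -> 00110
Step 3: G0=G1=0 G1=G3&G0=1&0=0 G2=G1|G3=0|1=1 G3=1(const) G4=G2=1 -> 00111
Step 4: G0=G1=0 G1=G3&G0=1&0=0 G2=G1|G3=0|1=1 G3=1(const) G4=G2=1 -> 00111
Fixed point reached at step 3: 00111

Answer: fixed 00111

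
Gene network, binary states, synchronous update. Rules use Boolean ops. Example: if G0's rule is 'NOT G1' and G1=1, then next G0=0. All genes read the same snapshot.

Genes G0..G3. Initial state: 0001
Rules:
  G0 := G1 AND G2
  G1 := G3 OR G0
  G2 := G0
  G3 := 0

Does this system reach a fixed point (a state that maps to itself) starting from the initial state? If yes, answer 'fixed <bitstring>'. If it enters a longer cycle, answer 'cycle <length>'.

Step 0: 0001
Step 1: G0=G1&G2=0&0=0 G1=G3|G0=1|0=1 G2=G0=0 G3=0(const) -> 0100
Step 2: G0=G1&G2=1&0=0 G1=G3|G0=0|0=0 G2=G0=0 G3=0(const) -> 0000
Step 3: G0=G1&G2=0&0=0 G1=G3|G0=0|0=0 G2=G0=0 G3=0(const) -> 0000
Fixed point reached at step 2: 0000

Answer: fixed 0000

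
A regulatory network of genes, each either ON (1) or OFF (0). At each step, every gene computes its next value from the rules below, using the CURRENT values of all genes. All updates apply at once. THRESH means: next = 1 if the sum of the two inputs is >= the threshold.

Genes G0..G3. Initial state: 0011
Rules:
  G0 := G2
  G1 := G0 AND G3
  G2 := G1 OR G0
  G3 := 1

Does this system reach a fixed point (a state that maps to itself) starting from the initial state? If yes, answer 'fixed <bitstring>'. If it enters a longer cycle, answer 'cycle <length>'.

Step 0: 0011
Step 1: G0=G2=1 G1=G0&G3=0&1=0 G2=G1|G0=0|0=0 G3=1(const) -> 1001
Step 2: G0=G2=0 G1=G0&G3=1&1=1 G2=G1|G0=0|1=1 G3=1(const) -> 0111
Step 3: G0=G2=1 G1=G0&G3=0&1=0 G2=G1|G0=1|0=1 G3=1(const) -> 1011
Step 4: G0=G2=1 G1=G0&G3=1&1=1 G2=G1|G0=0|1=1 G3=1(const) -> 1111
Step 5: G0=G2=1 G1=G0&G3=1&1=1 G2=G1|G0=1|1=1 G3=1(const) -> 1111
Fixed point reached at step 4: 1111

Answer: fixed 1111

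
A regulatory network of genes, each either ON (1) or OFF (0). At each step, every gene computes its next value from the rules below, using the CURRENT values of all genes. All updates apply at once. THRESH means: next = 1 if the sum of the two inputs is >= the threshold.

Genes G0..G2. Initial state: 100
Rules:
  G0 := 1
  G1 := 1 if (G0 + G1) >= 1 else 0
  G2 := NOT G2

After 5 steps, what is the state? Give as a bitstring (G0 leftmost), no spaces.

Step 1: G0=1(const) G1=(1+0>=1)=1 G2=NOT G2=NOT 0=1 -> 111
Step 2: G0=1(const) G1=(1+1>=1)=1 G2=NOT G2=NOT 1=0 -> 110
Step 3: G0=1(const) G1=(1+1>=1)=1 G2=NOT G2=NOT 0=1 -> 111
Step 4: G0=1(const) G1=(1+1>=1)=1 G2=NOT G2=NOT 1=0 -> 110
Step 5: G0=1(const) G1=(1+1>=1)=1 G2=NOT G2=NOT 0=1 -> 111

111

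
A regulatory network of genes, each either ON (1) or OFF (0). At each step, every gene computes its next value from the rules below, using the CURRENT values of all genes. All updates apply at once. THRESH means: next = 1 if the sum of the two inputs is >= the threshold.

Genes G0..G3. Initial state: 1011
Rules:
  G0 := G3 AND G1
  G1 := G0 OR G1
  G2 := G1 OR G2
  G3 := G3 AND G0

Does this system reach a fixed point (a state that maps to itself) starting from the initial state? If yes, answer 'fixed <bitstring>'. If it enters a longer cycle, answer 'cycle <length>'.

Step 0: 1011
Step 1: G0=G3&G1=1&0=0 G1=G0|G1=1|0=1 G2=G1|G2=0|1=1 G3=G3&G0=1&1=1 -> 0111
Step 2: G0=G3&G1=1&1=1 G1=G0|G1=0|1=1 G2=G1|G2=1|1=1 G3=G3&G0=1&0=0 -> 1110
Step 3: G0=G3&G1=0&1=0 G1=G0|G1=1|1=1 G2=G1|G2=1|1=1 G3=G3&G0=0&1=0 -> 0110
Step 4: G0=G3&G1=0&1=0 G1=G0|G1=0|1=1 G2=G1|G2=1|1=1 G3=G3&G0=0&0=0 -> 0110
Fixed point reached at step 3: 0110

Answer: fixed 0110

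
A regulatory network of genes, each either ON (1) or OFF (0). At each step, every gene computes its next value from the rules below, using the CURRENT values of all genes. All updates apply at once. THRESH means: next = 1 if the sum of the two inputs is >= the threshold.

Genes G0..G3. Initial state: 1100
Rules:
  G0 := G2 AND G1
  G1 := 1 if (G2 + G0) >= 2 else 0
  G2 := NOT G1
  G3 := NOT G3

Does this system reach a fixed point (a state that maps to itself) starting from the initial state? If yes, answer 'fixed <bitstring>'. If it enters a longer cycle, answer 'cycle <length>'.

Answer: cycle 2

Derivation:
Step 0: 1100
Step 1: G0=G2&G1=0&1=0 G1=(0+1>=2)=0 G2=NOT G1=NOT 1=0 G3=NOT G3=NOT 0=1 -> 0001
Step 2: G0=G2&G1=0&0=0 G1=(0+0>=2)=0 G2=NOT G1=NOT 0=1 G3=NOT G3=NOT 1=0 -> 0010
Step 3: G0=G2&G1=1&0=0 G1=(1+0>=2)=0 G2=NOT G1=NOT 0=1 G3=NOT G3=NOT 0=1 -> 0011
Step 4: G0=G2&G1=1&0=0 G1=(1+0>=2)=0 G2=NOT G1=NOT 0=1 G3=NOT G3=NOT 1=0 -> 0010
Cycle of length 2 starting at step 2 -> no fixed point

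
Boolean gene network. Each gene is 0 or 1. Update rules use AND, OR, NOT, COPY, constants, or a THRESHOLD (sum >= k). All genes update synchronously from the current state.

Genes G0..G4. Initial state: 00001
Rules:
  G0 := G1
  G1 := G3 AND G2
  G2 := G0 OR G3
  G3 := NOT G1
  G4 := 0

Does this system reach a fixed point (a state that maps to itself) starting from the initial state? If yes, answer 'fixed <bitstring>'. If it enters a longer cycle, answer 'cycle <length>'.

Answer: cycle 4

Derivation:
Step 0: 00001
Step 1: G0=G1=0 G1=G3&G2=0&0=0 G2=G0|G3=0|0=0 G3=NOT G1=NOT 0=1 G4=0(const) -> 00010
Step 2: G0=G1=0 G1=G3&G2=1&0=0 G2=G0|G3=0|1=1 G3=NOT G1=NOT 0=1 G4=0(const) -> 00110
Step 3: G0=G1=0 G1=G3&G2=1&1=1 G2=G0|G3=0|1=1 G3=NOT G1=NOT 0=1 G4=0(const) -> 01110
Step 4: G0=G1=1 G1=G3&G2=1&1=1 G2=G0|G3=0|1=1 G3=NOT G1=NOT 1=0 G4=0(const) -> 11100
Step 5: G0=G1=1 G1=G3&G2=0&1=0 G2=G0|G3=1|0=1 G3=NOT G1=NOT 1=0 G4=0(const) -> 10100
Step 6: G0=G1=0 G1=G3&G2=0&1=0 G2=G0|G3=1|0=1 G3=NOT G1=NOT 0=1 G4=0(const) -> 00110
Cycle of length 4 starting at step 2 -> no fixed point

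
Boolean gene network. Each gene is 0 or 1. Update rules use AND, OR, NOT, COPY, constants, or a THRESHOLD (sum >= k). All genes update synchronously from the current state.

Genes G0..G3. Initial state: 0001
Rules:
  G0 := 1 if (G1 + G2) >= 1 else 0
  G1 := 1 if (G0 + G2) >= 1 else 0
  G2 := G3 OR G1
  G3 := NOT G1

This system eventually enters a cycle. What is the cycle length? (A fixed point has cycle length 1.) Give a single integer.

Answer: 1

Derivation:
Step 0: 0001
Step 1: G0=(0+0>=1)=0 G1=(0+0>=1)=0 G2=G3|G1=1|0=1 G3=NOT G1=NOT 0=1 -> 0011
Step 2: G0=(0+1>=1)=1 G1=(0+1>=1)=1 G2=G3|G1=1|0=1 G3=NOT G1=NOT 0=1 -> 1111
Step 3: G0=(1+1>=1)=1 G1=(1+1>=1)=1 G2=G3|G1=1|1=1 G3=NOT G1=NOT 1=0 -> 1110
Step 4: G0=(1+1>=1)=1 G1=(1+1>=1)=1 G2=G3|G1=0|1=1 G3=NOT G1=NOT 1=0 -> 1110
State from step 4 equals state from step 3 -> cycle length 1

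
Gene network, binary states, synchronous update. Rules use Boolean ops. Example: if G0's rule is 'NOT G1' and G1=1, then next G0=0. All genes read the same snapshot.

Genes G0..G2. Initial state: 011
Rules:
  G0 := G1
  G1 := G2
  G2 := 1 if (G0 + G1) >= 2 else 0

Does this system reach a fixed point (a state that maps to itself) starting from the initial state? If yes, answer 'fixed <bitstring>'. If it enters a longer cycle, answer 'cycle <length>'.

Answer: fixed 000

Derivation:
Step 0: 011
Step 1: G0=G1=1 G1=G2=1 G2=(0+1>=2)=0 -> 110
Step 2: G0=G1=1 G1=G2=0 G2=(1+1>=2)=1 -> 101
Step 3: G0=G1=0 G1=G2=1 G2=(1+0>=2)=0 -> 010
Step 4: G0=G1=1 G1=G2=0 G2=(0+1>=2)=0 -> 100
Step 5: G0=G1=0 G1=G2=0 G2=(1+0>=2)=0 -> 000
Step 6: G0=G1=0 G1=G2=0 G2=(0+0>=2)=0 -> 000
Fixed point reached at step 5: 000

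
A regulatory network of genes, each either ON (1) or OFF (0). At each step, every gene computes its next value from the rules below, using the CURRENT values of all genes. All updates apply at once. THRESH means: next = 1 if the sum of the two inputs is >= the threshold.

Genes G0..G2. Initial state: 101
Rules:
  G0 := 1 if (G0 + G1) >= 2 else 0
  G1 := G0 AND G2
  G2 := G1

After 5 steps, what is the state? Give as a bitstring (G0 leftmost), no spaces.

Step 1: G0=(1+0>=2)=0 G1=G0&G2=1&1=1 G2=G1=0 -> 010
Step 2: G0=(0+1>=2)=0 G1=G0&G2=0&0=0 G2=G1=1 -> 001
Step 3: G0=(0+0>=2)=0 G1=G0&G2=0&1=0 G2=G1=0 -> 000
Step 4: G0=(0+0>=2)=0 G1=G0&G2=0&0=0 G2=G1=0 -> 000
Step 5: G0=(0+0>=2)=0 G1=G0&G2=0&0=0 G2=G1=0 -> 000

000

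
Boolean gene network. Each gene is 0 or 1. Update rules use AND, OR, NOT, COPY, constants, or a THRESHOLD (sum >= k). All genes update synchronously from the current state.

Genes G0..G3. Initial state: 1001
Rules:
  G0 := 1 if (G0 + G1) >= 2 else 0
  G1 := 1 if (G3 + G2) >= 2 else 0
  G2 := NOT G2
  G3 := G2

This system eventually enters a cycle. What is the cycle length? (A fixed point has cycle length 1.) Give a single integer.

Step 0: 1001
Step 1: G0=(1+0>=2)=0 G1=(1+0>=2)=0 G2=NOT G2=NOT 0=1 G3=G2=0 -> 0010
Step 2: G0=(0+0>=2)=0 G1=(0+1>=2)=0 G2=NOT G2=NOT 1=0 G3=G2=1 -> 0001
Step 3: G0=(0+0>=2)=0 G1=(1+0>=2)=0 G2=NOT G2=NOT 0=1 G3=G2=0 -> 0010
State from step 3 equals state from step 1 -> cycle length 2

Answer: 2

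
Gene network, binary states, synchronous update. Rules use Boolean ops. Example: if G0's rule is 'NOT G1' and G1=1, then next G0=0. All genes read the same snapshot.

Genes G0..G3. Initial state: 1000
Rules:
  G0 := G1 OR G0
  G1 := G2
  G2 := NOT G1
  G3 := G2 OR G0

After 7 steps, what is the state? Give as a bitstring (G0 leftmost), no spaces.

Step 1: G0=G1|G0=0|1=1 G1=G2=0 G2=NOT G1=NOT 0=1 G3=G2|G0=0|1=1 -> 1011
Step 2: G0=G1|G0=0|1=1 G1=G2=1 G2=NOT G1=NOT 0=1 G3=G2|G0=1|1=1 -> 1111
Step 3: G0=G1|G0=1|1=1 G1=G2=1 G2=NOT G1=NOT 1=0 G3=G2|G0=1|1=1 -> 1101
Step 4: G0=G1|G0=1|1=1 G1=G2=0 G2=NOT G1=NOT 1=0 G3=G2|G0=0|1=1 -> 1001
Step 5: G0=G1|G0=0|1=1 G1=G2=0 G2=NOT G1=NOT 0=1 G3=G2|G0=0|1=1 -> 1011
Step 6: G0=G1|G0=0|1=1 G1=G2=1 G2=NOT G1=NOT 0=1 G3=G2|G0=1|1=1 -> 1111
Step 7: G0=G1|G0=1|1=1 G1=G2=1 G2=NOT G1=NOT 1=0 G3=G2|G0=1|1=1 -> 1101

1101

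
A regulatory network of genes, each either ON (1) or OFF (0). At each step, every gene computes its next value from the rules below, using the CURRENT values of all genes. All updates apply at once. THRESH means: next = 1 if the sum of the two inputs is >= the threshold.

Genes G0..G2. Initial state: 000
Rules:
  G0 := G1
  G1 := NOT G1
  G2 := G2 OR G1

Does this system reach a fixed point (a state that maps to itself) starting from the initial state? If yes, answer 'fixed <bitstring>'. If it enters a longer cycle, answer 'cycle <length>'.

Answer: cycle 2

Derivation:
Step 0: 000
Step 1: G0=G1=0 G1=NOT G1=NOT 0=1 G2=G2|G1=0|0=0 -> 010
Step 2: G0=G1=1 G1=NOT G1=NOT 1=0 G2=G2|G1=0|1=1 -> 101
Step 3: G0=G1=0 G1=NOT G1=NOT 0=1 G2=G2|G1=1|0=1 -> 011
Step 4: G0=G1=1 G1=NOT G1=NOT 1=0 G2=G2|G1=1|1=1 -> 101
Cycle of length 2 starting at step 2 -> no fixed point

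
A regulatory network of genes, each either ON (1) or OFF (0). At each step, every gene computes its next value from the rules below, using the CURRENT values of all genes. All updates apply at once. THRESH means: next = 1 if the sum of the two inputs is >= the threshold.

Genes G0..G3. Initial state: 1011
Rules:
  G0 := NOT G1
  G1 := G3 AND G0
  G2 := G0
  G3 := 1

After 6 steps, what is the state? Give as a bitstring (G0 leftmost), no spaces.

Step 1: G0=NOT G1=NOT 0=1 G1=G3&G0=1&1=1 G2=G0=1 G3=1(const) -> 1111
Step 2: G0=NOT G1=NOT 1=0 G1=G3&G0=1&1=1 G2=G0=1 G3=1(const) -> 0111
Step 3: G0=NOT G1=NOT 1=0 G1=G3&G0=1&0=0 G2=G0=0 G3=1(const) -> 0001
Step 4: G0=NOT G1=NOT 0=1 G1=G3&G0=1&0=0 G2=G0=0 G3=1(const) -> 1001
Step 5: G0=NOT G1=NOT 0=1 G1=G3&G0=1&1=1 G2=G0=1 G3=1(const) -> 1111
Step 6: G0=NOT G1=NOT 1=0 G1=G3&G0=1&1=1 G2=G0=1 G3=1(const) -> 0111

0111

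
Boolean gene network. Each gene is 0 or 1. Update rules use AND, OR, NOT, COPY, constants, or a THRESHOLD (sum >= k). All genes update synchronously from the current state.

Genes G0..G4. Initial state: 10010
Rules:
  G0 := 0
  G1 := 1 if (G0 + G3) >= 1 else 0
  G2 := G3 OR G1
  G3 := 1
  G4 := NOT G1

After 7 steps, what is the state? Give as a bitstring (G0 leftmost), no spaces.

Step 1: G0=0(const) G1=(1+1>=1)=1 G2=G3|G1=1|0=1 G3=1(const) G4=NOT G1=NOT 0=1 -> 01111
Step 2: G0=0(const) G1=(0+1>=1)=1 G2=G3|G1=1|1=1 G3=1(const) G4=NOT G1=NOT 1=0 -> 01110
Step 3: G0=0(const) G1=(0+1>=1)=1 G2=G3|G1=1|1=1 G3=1(const) G4=NOT G1=NOT 1=0 -> 01110
Step 4: G0=0(const) G1=(0+1>=1)=1 G2=G3|G1=1|1=1 G3=1(const) G4=NOT G1=NOT 1=0 -> 01110
Step 5: G0=0(const) G1=(0+1>=1)=1 G2=G3|G1=1|1=1 G3=1(const) G4=NOT G1=NOT 1=0 -> 01110
Step 6: G0=0(const) G1=(0+1>=1)=1 G2=G3|G1=1|1=1 G3=1(const) G4=NOT G1=NOT 1=0 -> 01110
Step 7: G0=0(const) G1=(0+1>=1)=1 G2=G3|G1=1|1=1 G3=1(const) G4=NOT G1=NOT 1=0 -> 01110

01110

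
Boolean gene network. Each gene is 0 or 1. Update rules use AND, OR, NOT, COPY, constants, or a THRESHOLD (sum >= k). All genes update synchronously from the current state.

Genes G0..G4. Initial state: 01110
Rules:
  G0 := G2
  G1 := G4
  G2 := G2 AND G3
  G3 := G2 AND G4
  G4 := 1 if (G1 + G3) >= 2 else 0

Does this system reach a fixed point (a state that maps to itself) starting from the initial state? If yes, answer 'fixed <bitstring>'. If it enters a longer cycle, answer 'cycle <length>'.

Answer: fixed 00000

Derivation:
Step 0: 01110
Step 1: G0=G2=1 G1=G4=0 G2=G2&G3=1&1=1 G3=G2&G4=1&0=0 G4=(1+1>=2)=1 -> 10101
Step 2: G0=G2=1 G1=G4=1 G2=G2&G3=1&0=0 G3=G2&G4=1&1=1 G4=(0+0>=2)=0 -> 11010
Step 3: G0=G2=0 G1=G4=0 G2=G2&G3=0&1=0 G3=G2&G4=0&0=0 G4=(1+1>=2)=1 -> 00001
Step 4: G0=G2=0 G1=G4=1 G2=G2&G3=0&0=0 G3=G2&G4=0&1=0 G4=(0+0>=2)=0 -> 01000
Step 5: G0=G2=0 G1=G4=0 G2=G2&G3=0&0=0 G3=G2&G4=0&0=0 G4=(1+0>=2)=0 -> 00000
Step 6: G0=G2=0 G1=G4=0 G2=G2&G3=0&0=0 G3=G2&G4=0&0=0 G4=(0+0>=2)=0 -> 00000
Fixed point reached at step 5: 00000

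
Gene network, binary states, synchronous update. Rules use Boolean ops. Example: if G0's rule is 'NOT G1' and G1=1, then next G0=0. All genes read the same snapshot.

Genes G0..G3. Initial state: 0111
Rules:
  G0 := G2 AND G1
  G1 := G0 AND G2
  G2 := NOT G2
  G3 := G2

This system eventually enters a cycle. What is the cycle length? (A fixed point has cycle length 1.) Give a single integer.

Answer: 2

Derivation:
Step 0: 0111
Step 1: G0=G2&G1=1&1=1 G1=G0&G2=0&1=0 G2=NOT G2=NOT 1=0 G3=G2=1 -> 1001
Step 2: G0=G2&G1=0&0=0 G1=G0&G2=1&0=0 G2=NOT G2=NOT 0=1 G3=G2=0 -> 0010
Step 3: G0=G2&G1=1&0=0 G1=G0&G2=0&1=0 G2=NOT G2=NOT 1=0 G3=G2=1 -> 0001
Step 4: G0=G2&G1=0&0=0 G1=G0&G2=0&0=0 G2=NOT G2=NOT 0=1 G3=G2=0 -> 0010
State from step 4 equals state from step 2 -> cycle length 2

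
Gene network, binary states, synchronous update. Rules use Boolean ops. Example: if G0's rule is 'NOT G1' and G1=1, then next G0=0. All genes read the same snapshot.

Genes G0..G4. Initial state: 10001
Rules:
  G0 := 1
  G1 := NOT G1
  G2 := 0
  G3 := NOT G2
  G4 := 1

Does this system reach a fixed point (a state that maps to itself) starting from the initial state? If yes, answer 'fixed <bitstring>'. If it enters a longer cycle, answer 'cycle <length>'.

Step 0: 10001
Step 1: G0=1(const) G1=NOT G1=NOT 0=1 G2=0(const) G3=NOT G2=NOT 0=1 G4=1(const) -> 11011
Step 2: G0=1(const) G1=NOT G1=NOT 1=0 G2=0(const) G3=NOT G2=NOT 0=1 G4=1(const) -> 10011
Step 3: G0=1(const) G1=NOT G1=NOT 0=1 G2=0(const) G3=NOT G2=NOT 0=1 G4=1(const) -> 11011
Cycle of length 2 starting at step 1 -> no fixed point

Answer: cycle 2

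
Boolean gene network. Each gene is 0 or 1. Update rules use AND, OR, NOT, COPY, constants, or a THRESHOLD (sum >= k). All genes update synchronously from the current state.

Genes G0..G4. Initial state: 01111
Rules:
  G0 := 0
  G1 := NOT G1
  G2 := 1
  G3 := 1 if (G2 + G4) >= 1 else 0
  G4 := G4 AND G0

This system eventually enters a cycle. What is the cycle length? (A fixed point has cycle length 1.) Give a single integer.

Step 0: 01111
Step 1: G0=0(const) G1=NOT G1=NOT 1=0 G2=1(const) G3=(1+1>=1)=1 G4=G4&G0=1&0=0 -> 00110
Step 2: G0=0(const) G1=NOT G1=NOT 0=1 G2=1(const) G3=(1+0>=1)=1 G4=G4&G0=0&0=0 -> 01110
Step 3: G0=0(const) G1=NOT G1=NOT 1=0 G2=1(const) G3=(1+0>=1)=1 G4=G4&G0=0&0=0 -> 00110
State from step 3 equals state from step 1 -> cycle length 2

Answer: 2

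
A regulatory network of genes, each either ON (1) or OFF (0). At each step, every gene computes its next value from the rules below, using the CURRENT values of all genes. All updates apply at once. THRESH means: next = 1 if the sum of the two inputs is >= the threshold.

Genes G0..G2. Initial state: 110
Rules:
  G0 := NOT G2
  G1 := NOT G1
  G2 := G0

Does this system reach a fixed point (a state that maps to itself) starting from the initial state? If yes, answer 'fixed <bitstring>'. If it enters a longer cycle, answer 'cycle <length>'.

Answer: cycle 4

Derivation:
Step 0: 110
Step 1: G0=NOT G2=NOT 0=1 G1=NOT G1=NOT 1=0 G2=G0=1 -> 101
Step 2: G0=NOT G2=NOT 1=0 G1=NOT G1=NOT 0=1 G2=G0=1 -> 011
Step 3: G0=NOT G2=NOT 1=0 G1=NOT G1=NOT 1=0 G2=G0=0 -> 000
Step 4: G0=NOT G2=NOT 0=1 G1=NOT G1=NOT 0=1 G2=G0=0 -> 110
Cycle of length 4 starting at step 0 -> no fixed point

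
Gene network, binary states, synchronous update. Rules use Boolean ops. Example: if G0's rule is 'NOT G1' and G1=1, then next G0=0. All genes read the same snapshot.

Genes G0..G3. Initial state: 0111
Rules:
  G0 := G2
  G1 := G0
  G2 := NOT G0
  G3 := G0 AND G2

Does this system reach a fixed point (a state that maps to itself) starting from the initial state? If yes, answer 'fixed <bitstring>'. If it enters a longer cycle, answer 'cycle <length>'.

Step 0: 0111
Step 1: G0=G2=1 G1=G0=0 G2=NOT G0=NOT 0=1 G3=G0&G2=0&1=0 -> 1010
Step 2: G0=G2=1 G1=G0=1 G2=NOT G0=NOT 1=0 G3=G0&G2=1&1=1 -> 1101
Step 3: G0=G2=0 G1=G0=1 G2=NOT G0=NOT 1=0 G3=G0&G2=1&0=0 -> 0100
Step 4: G0=G2=0 G1=G0=0 G2=NOT G0=NOT 0=1 G3=G0&G2=0&0=0 -> 0010
Step 5: G0=G2=1 G1=G0=0 G2=NOT G0=NOT 0=1 G3=G0&G2=0&1=0 -> 1010
Cycle of length 4 starting at step 1 -> no fixed point

Answer: cycle 4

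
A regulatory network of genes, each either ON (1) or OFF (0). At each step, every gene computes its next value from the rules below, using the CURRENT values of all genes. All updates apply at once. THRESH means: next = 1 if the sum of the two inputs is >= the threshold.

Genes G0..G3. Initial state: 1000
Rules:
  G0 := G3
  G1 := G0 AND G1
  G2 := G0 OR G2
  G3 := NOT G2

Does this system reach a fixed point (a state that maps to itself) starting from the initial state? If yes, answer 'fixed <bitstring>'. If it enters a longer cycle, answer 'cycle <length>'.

Step 0: 1000
Step 1: G0=G3=0 G1=G0&G1=1&0=0 G2=G0|G2=1|0=1 G3=NOT G2=NOT 0=1 -> 0011
Step 2: G0=G3=1 G1=G0&G1=0&0=0 G2=G0|G2=0|1=1 G3=NOT G2=NOT 1=0 -> 1010
Step 3: G0=G3=0 G1=G0&G1=1&0=0 G2=G0|G2=1|1=1 G3=NOT G2=NOT 1=0 -> 0010
Step 4: G0=G3=0 G1=G0&G1=0&0=0 G2=G0|G2=0|1=1 G3=NOT G2=NOT 1=0 -> 0010
Fixed point reached at step 3: 0010

Answer: fixed 0010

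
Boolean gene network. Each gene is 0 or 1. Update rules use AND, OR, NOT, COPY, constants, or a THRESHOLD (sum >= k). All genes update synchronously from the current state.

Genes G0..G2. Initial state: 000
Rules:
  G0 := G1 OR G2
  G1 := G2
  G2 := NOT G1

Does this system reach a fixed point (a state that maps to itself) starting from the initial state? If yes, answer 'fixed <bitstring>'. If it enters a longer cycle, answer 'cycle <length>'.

Answer: cycle 4

Derivation:
Step 0: 000
Step 1: G0=G1|G2=0|0=0 G1=G2=0 G2=NOT G1=NOT 0=1 -> 001
Step 2: G0=G1|G2=0|1=1 G1=G2=1 G2=NOT G1=NOT 0=1 -> 111
Step 3: G0=G1|G2=1|1=1 G1=G2=1 G2=NOT G1=NOT 1=0 -> 110
Step 4: G0=G1|G2=1|0=1 G1=G2=0 G2=NOT G1=NOT 1=0 -> 100
Step 5: G0=G1|G2=0|0=0 G1=G2=0 G2=NOT G1=NOT 0=1 -> 001
Cycle of length 4 starting at step 1 -> no fixed point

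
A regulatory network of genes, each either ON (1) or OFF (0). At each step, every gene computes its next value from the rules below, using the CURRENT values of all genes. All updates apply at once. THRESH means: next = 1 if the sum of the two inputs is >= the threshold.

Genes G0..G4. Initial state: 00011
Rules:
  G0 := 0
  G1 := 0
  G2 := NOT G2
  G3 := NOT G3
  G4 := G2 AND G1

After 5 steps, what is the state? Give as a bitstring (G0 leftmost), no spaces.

Step 1: G0=0(const) G1=0(const) G2=NOT G2=NOT 0=1 G3=NOT G3=NOT 1=0 G4=G2&G1=0&0=0 -> 00100
Step 2: G0=0(const) G1=0(const) G2=NOT G2=NOT 1=0 G3=NOT G3=NOT 0=1 G4=G2&G1=1&0=0 -> 00010
Step 3: G0=0(const) G1=0(const) G2=NOT G2=NOT 0=1 G3=NOT G3=NOT 1=0 G4=G2&G1=0&0=0 -> 00100
Step 4: G0=0(const) G1=0(const) G2=NOT G2=NOT 1=0 G3=NOT G3=NOT 0=1 G4=G2&G1=1&0=0 -> 00010
Step 5: G0=0(const) G1=0(const) G2=NOT G2=NOT 0=1 G3=NOT G3=NOT 1=0 G4=G2&G1=0&0=0 -> 00100

00100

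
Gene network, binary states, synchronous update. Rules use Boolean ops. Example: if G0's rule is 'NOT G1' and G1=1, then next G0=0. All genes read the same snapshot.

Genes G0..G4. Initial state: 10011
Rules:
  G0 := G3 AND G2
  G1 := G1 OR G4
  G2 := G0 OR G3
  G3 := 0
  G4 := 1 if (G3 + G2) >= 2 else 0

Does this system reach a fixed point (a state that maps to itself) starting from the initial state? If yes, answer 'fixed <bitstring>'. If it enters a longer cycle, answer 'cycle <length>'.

Answer: fixed 01000

Derivation:
Step 0: 10011
Step 1: G0=G3&G2=1&0=0 G1=G1|G4=0|1=1 G2=G0|G3=1|1=1 G3=0(const) G4=(1+0>=2)=0 -> 01100
Step 2: G0=G3&G2=0&1=0 G1=G1|G4=1|0=1 G2=G0|G3=0|0=0 G3=0(const) G4=(0+1>=2)=0 -> 01000
Step 3: G0=G3&G2=0&0=0 G1=G1|G4=1|0=1 G2=G0|G3=0|0=0 G3=0(const) G4=(0+0>=2)=0 -> 01000
Fixed point reached at step 2: 01000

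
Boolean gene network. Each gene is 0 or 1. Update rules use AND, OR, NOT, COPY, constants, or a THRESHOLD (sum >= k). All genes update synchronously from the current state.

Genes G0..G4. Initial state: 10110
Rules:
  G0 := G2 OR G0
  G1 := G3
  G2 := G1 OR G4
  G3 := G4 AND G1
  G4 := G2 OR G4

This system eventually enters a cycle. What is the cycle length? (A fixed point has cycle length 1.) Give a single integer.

Answer: 2

Derivation:
Step 0: 10110
Step 1: G0=G2|G0=1|1=1 G1=G3=1 G2=G1|G4=0|0=0 G3=G4&G1=0&0=0 G4=G2|G4=1|0=1 -> 11001
Step 2: G0=G2|G0=0|1=1 G1=G3=0 G2=G1|G4=1|1=1 G3=G4&G1=1&1=1 G4=G2|G4=0|1=1 -> 10111
Step 3: G0=G2|G0=1|1=1 G1=G3=1 G2=G1|G4=0|1=1 G3=G4&G1=1&0=0 G4=G2|G4=1|1=1 -> 11101
Step 4: G0=G2|G0=1|1=1 G1=G3=0 G2=G1|G4=1|1=1 G3=G4&G1=1&1=1 G4=G2|G4=1|1=1 -> 10111
State from step 4 equals state from step 2 -> cycle length 2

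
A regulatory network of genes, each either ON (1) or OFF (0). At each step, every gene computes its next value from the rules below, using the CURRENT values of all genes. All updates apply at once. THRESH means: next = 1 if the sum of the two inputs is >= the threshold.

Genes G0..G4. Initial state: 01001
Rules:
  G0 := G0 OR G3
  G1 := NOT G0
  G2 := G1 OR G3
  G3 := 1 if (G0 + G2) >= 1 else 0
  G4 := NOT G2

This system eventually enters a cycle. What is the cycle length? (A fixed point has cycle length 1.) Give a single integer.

Step 0: 01001
Step 1: G0=G0|G3=0|0=0 G1=NOT G0=NOT 0=1 G2=G1|G3=1|0=1 G3=(0+0>=1)=0 G4=NOT G2=NOT 0=1 -> 01101
Step 2: G0=G0|G3=0|0=0 G1=NOT G0=NOT 0=1 G2=G1|G3=1|0=1 G3=(0+1>=1)=1 G4=NOT G2=NOT 1=0 -> 01110
Step 3: G0=G0|G3=0|1=1 G1=NOT G0=NOT 0=1 G2=G1|G3=1|1=1 G3=(0+1>=1)=1 G4=NOT G2=NOT 1=0 -> 11110
Step 4: G0=G0|G3=1|1=1 G1=NOT G0=NOT 1=0 G2=G1|G3=1|1=1 G3=(1+1>=1)=1 G4=NOT G2=NOT 1=0 -> 10110
Step 5: G0=G0|G3=1|1=1 G1=NOT G0=NOT 1=0 G2=G1|G3=0|1=1 G3=(1+1>=1)=1 G4=NOT G2=NOT 1=0 -> 10110
State from step 5 equals state from step 4 -> cycle length 1

Answer: 1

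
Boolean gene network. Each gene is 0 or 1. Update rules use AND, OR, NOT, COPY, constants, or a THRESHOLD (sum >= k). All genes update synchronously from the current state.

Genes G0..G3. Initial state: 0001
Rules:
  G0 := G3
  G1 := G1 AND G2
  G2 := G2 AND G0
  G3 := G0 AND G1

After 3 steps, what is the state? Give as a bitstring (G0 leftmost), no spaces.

Step 1: G0=G3=1 G1=G1&G2=0&0=0 G2=G2&G0=0&0=0 G3=G0&G1=0&0=0 -> 1000
Step 2: G0=G3=0 G1=G1&G2=0&0=0 G2=G2&G0=0&1=0 G3=G0&G1=1&0=0 -> 0000
Step 3: G0=G3=0 G1=G1&G2=0&0=0 G2=G2&G0=0&0=0 G3=G0&G1=0&0=0 -> 0000

0000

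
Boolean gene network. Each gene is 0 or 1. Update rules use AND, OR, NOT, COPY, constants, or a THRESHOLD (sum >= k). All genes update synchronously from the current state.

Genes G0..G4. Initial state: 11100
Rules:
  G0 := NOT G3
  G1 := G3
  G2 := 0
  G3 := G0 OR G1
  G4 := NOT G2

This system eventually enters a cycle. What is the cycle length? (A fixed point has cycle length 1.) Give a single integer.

Step 0: 11100
Step 1: G0=NOT G3=NOT 0=1 G1=G3=0 G2=0(const) G3=G0|G1=1|1=1 G4=NOT G2=NOT 1=0 -> 10010
Step 2: G0=NOT G3=NOT 1=0 G1=G3=1 G2=0(const) G3=G0|G1=1|0=1 G4=NOT G2=NOT 0=1 -> 01011
Step 3: G0=NOT G3=NOT 1=0 G1=G3=1 G2=0(const) G3=G0|G1=0|1=1 G4=NOT G2=NOT 0=1 -> 01011
State from step 3 equals state from step 2 -> cycle length 1

Answer: 1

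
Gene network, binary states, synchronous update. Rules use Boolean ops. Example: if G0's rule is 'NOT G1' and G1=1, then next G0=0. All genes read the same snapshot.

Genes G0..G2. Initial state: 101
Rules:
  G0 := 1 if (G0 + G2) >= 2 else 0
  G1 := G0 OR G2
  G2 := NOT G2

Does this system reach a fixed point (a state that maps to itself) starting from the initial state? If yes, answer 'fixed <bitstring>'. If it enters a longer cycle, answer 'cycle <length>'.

Step 0: 101
Step 1: G0=(1+1>=2)=1 G1=G0|G2=1|1=1 G2=NOT G2=NOT 1=0 -> 110
Step 2: G0=(1+0>=2)=0 G1=G0|G2=1|0=1 G2=NOT G2=NOT 0=1 -> 011
Step 3: G0=(0+1>=2)=0 G1=G0|G2=0|1=1 G2=NOT G2=NOT 1=0 -> 010
Step 4: G0=(0+0>=2)=0 G1=G0|G2=0|0=0 G2=NOT G2=NOT 0=1 -> 001
Step 5: G0=(0+1>=2)=0 G1=G0|G2=0|1=1 G2=NOT G2=NOT 1=0 -> 010
Cycle of length 2 starting at step 3 -> no fixed point

Answer: cycle 2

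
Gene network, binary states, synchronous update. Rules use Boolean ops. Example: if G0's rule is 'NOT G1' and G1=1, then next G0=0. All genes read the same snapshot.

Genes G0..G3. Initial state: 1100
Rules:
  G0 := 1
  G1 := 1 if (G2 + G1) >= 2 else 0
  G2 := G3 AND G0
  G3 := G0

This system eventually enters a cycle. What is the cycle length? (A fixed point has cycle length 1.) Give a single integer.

Answer: 1

Derivation:
Step 0: 1100
Step 1: G0=1(const) G1=(0+1>=2)=0 G2=G3&G0=0&1=0 G3=G0=1 -> 1001
Step 2: G0=1(const) G1=(0+0>=2)=0 G2=G3&G0=1&1=1 G3=G0=1 -> 1011
Step 3: G0=1(const) G1=(1+0>=2)=0 G2=G3&G0=1&1=1 G3=G0=1 -> 1011
State from step 3 equals state from step 2 -> cycle length 1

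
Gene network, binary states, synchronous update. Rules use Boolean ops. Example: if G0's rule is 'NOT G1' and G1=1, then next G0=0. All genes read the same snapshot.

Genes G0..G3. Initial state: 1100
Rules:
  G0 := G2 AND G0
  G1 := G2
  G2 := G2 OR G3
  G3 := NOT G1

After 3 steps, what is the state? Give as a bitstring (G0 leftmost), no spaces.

Step 1: G0=G2&G0=0&1=0 G1=G2=0 G2=G2|G3=0|0=0 G3=NOT G1=NOT 1=0 -> 0000
Step 2: G0=G2&G0=0&0=0 G1=G2=0 G2=G2|G3=0|0=0 G3=NOT G1=NOT 0=1 -> 0001
Step 3: G0=G2&G0=0&0=0 G1=G2=0 G2=G2|G3=0|1=1 G3=NOT G1=NOT 0=1 -> 0011

0011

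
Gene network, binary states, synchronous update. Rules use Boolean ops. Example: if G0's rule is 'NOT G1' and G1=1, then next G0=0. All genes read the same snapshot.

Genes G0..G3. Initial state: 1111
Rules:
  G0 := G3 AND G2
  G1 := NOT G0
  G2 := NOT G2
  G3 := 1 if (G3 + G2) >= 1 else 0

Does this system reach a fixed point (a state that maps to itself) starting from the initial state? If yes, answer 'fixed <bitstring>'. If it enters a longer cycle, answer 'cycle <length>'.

Step 0: 1111
Step 1: G0=G3&G2=1&1=1 G1=NOT G0=NOT 1=0 G2=NOT G2=NOT 1=0 G3=(1+1>=1)=1 -> 1001
Step 2: G0=G3&G2=1&0=0 G1=NOT G0=NOT 1=0 G2=NOT G2=NOT 0=1 G3=(1+0>=1)=1 -> 0011
Step 3: G0=G3&G2=1&1=1 G1=NOT G0=NOT 0=1 G2=NOT G2=NOT 1=0 G3=(1+1>=1)=1 -> 1101
Step 4: G0=G3&G2=1&0=0 G1=NOT G0=NOT 1=0 G2=NOT G2=NOT 0=1 G3=(1+0>=1)=1 -> 0011
Cycle of length 2 starting at step 2 -> no fixed point

Answer: cycle 2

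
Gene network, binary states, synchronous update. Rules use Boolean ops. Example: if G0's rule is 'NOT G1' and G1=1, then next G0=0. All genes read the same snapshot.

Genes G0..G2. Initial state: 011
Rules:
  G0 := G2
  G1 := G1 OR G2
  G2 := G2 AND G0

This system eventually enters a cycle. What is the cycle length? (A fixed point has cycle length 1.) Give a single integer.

Answer: 1

Derivation:
Step 0: 011
Step 1: G0=G2=1 G1=G1|G2=1|1=1 G2=G2&G0=1&0=0 -> 110
Step 2: G0=G2=0 G1=G1|G2=1|0=1 G2=G2&G0=0&1=0 -> 010
Step 3: G0=G2=0 G1=G1|G2=1|0=1 G2=G2&G0=0&0=0 -> 010
State from step 3 equals state from step 2 -> cycle length 1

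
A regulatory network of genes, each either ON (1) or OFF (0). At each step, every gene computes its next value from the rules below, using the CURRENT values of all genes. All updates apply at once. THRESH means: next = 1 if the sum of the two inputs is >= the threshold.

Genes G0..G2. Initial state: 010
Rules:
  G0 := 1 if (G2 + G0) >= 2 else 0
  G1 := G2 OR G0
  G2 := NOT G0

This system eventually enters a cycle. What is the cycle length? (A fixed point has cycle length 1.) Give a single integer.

Answer: 1

Derivation:
Step 0: 010
Step 1: G0=(0+0>=2)=0 G1=G2|G0=0|0=0 G2=NOT G0=NOT 0=1 -> 001
Step 2: G0=(1+0>=2)=0 G1=G2|G0=1|0=1 G2=NOT G0=NOT 0=1 -> 011
Step 3: G0=(1+0>=2)=0 G1=G2|G0=1|0=1 G2=NOT G0=NOT 0=1 -> 011
State from step 3 equals state from step 2 -> cycle length 1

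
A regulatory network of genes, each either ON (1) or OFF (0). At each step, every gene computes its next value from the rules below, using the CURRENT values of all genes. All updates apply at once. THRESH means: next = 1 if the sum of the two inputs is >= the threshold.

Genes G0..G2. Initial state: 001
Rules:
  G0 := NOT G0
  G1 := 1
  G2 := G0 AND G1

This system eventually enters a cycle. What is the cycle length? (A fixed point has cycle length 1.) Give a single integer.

Answer: 2

Derivation:
Step 0: 001
Step 1: G0=NOT G0=NOT 0=1 G1=1(const) G2=G0&G1=0&0=0 -> 110
Step 2: G0=NOT G0=NOT 1=0 G1=1(const) G2=G0&G1=1&1=1 -> 011
Step 3: G0=NOT G0=NOT 0=1 G1=1(const) G2=G0&G1=0&1=0 -> 110
State from step 3 equals state from step 1 -> cycle length 2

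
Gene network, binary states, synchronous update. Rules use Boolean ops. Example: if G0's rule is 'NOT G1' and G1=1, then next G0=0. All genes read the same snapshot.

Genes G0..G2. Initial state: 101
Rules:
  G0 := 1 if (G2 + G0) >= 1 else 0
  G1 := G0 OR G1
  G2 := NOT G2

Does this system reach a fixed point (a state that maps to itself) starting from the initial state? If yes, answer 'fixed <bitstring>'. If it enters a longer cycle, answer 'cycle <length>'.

Answer: cycle 2

Derivation:
Step 0: 101
Step 1: G0=(1+1>=1)=1 G1=G0|G1=1|0=1 G2=NOT G2=NOT 1=0 -> 110
Step 2: G0=(0+1>=1)=1 G1=G0|G1=1|1=1 G2=NOT G2=NOT 0=1 -> 111
Step 3: G0=(1+1>=1)=1 G1=G0|G1=1|1=1 G2=NOT G2=NOT 1=0 -> 110
Cycle of length 2 starting at step 1 -> no fixed point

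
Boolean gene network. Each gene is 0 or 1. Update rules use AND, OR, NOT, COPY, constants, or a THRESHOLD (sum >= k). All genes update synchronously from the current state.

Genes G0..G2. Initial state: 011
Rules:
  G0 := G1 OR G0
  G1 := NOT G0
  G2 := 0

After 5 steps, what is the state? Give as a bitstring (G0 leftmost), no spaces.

Step 1: G0=G1|G0=1|0=1 G1=NOT G0=NOT 0=1 G2=0(const) -> 110
Step 2: G0=G1|G0=1|1=1 G1=NOT G0=NOT 1=0 G2=0(const) -> 100
Step 3: G0=G1|G0=0|1=1 G1=NOT G0=NOT 1=0 G2=0(const) -> 100
Step 4: G0=G1|G0=0|1=1 G1=NOT G0=NOT 1=0 G2=0(const) -> 100
Step 5: G0=G1|G0=0|1=1 G1=NOT G0=NOT 1=0 G2=0(const) -> 100

100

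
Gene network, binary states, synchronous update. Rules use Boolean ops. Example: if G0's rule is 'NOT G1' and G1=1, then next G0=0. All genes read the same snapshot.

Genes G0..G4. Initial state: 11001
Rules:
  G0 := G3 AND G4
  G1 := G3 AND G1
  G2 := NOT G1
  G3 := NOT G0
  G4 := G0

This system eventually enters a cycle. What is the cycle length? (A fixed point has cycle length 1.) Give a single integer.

Answer: 1

Derivation:
Step 0: 11001
Step 1: G0=G3&G4=0&1=0 G1=G3&G1=0&1=0 G2=NOT G1=NOT 1=0 G3=NOT G0=NOT 1=0 G4=G0=1 -> 00001
Step 2: G0=G3&G4=0&1=0 G1=G3&G1=0&0=0 G2=NOT G1=NOT 0=1 G3=NOT G0=NOT 0=1 G4=G0=0 -> 00110
Step 3: G0=G3&G4=1&0=0 G1=G3&G1=1&0=0 G2=NOT G1=NOT 0=1 G3=NOT G0=NOT 0=1 G4=G0=0 -> 00110
State from step 3 equals state from step 2 -> cycle length 1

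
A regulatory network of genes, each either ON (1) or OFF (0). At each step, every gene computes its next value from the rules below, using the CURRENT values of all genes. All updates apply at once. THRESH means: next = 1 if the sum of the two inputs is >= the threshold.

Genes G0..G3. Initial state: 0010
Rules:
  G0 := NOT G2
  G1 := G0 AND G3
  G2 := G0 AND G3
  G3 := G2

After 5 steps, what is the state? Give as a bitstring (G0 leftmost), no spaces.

Step 1: G0=NOT G2=NOT 1=0 G1=G0&G3=0&0=0 G2=G0&G3=0&0=0 G3=G2=1 -> 0001
Step 2: G0=NOT G2=NOT 0=1 G1=G0&G3=0&1=0 G2=G0&G3=0&1=0 G3=G2=0 -> 1000
Step 3: G0=NOT G2=NOT 0=1 G1=G0&G3=1&0=0 G2=G0&G3=1&0=0 G3=G2=0 -> 1000
Step 4: G0=NOT G2=NOT 0=1 G1=G0&G3=1&0=0 G2=G0&G3=1&0=0 G3=G2=0 -> 1000
Step 5: G0=NOT G2=NOT 0=1 G1=G0&G3=1&0=0 G2=G0&G3=1&0=0 G3=G2=0 -> 1000

1000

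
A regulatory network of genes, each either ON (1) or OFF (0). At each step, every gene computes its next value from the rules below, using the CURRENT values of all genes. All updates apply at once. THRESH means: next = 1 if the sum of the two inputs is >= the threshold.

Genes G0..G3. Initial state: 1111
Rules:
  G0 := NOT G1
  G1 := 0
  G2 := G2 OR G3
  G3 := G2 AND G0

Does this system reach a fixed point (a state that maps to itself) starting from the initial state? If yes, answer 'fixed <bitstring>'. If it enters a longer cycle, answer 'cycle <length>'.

Step 0: 1111
Step 1: G0=NOT G1=NOT 1=0 G1=0(const) G2=G2|G3=1|1=1 G3=G2&G0=1&1=1 -> 0011
Step 2: G0=NOT G1=NOT 0=1 G1=0(const) G2=G2|G3=1|1=1 G3=G2&G0=1&0=0 -> 1010
Step 3: G0=NOT G1=NOT 0=1 G1=0(const) G2=G2|G3=1|0=1 G3=G2&G0=1&1=1 -> 1011
Step 4: G0=NOT G1=NOT 0=1 G1=0(const) G2=G2|G3=1|1=1 G3=G2&G0=1&1=1 -> 1011
Fixed point reached at step 3: 1011

Answer: fixed 1011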